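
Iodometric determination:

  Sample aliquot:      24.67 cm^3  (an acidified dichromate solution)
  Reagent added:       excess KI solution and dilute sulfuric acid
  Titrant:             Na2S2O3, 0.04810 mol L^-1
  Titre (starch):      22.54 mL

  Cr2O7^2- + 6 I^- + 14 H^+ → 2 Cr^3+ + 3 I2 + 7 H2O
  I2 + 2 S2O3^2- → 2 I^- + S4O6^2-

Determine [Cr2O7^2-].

0.007325 mol/L

n(S2O3^2-) = 0.02254 × 0.04810 = 1.084 × 10^-3 mol
n(I2) = n(S2O3^2-)/2 = 5.421 × 10^-4 mol
From the 1:3 ratio, n(Cr2O7^2-) in the aliquot = 1/3 × 5.421 × 10^-4 = 1.807 × 10^-4 mol
[Cr2O7^2-] = 1.807 × 10^-4 / 0.02467 = 0.007325 mol/L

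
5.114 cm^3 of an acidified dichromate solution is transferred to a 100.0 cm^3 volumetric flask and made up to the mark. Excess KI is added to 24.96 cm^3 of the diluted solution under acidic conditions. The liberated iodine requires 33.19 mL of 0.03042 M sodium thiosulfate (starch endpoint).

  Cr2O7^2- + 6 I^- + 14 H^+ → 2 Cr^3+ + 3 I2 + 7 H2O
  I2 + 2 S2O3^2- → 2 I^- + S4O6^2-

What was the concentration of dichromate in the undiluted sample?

n(S2O3^2-) = 0.03319 × 0.03042 = 1.010 × 10^-3 mol
n(I2) = n(S2O3^2-)/2 = 5.048 × 10^-4 mol
From the 1:3 ratio, n(Cr2O7^2-) in the aliquot = 1/3 × 5.048 × 10^-4 = 1.683 × 10^-4 mol
[Cr2O7^2-]_dilute = 1.683 × 10^-4 / 0.02496 = 0.006742 mol/L
[Cr2O7^2-]_original = 0.006742 × 100.0/5.114 = 0.1318 mol/L

0.1318 M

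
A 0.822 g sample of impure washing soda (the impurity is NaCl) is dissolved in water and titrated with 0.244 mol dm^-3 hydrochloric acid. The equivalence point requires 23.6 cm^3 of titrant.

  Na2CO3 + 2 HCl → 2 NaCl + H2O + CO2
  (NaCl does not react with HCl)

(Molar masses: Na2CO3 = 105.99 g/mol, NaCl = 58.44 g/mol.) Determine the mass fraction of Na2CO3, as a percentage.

n(HCl) = 0.0236 × 0.244 = 5.76 × 10^-3 mol
Let x = n(Na2CO3), y = n(NaCl).
Titrant: 2x = 5.76 × 10^-3;  mass: 105.99x + 58.44y = 0.822
Solving, x = 2.88 × 10^-3 mol, y = 8.84 × 10^-3 mol
mass of Na2CO3 = 2.88 × 10^-3 × 105.99 = 0.305 g
% Na2CO3 = 0.305 / 0.822 × 100 = 37.1 %

37.1 %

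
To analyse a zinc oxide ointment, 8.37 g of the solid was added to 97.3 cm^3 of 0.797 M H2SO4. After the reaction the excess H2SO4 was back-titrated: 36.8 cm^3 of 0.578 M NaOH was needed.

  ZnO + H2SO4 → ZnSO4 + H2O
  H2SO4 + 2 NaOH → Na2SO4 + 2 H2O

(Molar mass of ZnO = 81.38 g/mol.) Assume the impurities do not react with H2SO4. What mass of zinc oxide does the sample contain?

5.45 g

n(H2SO4) added = 0.0973 × 0.797 = 0.0775 mol
n(NaOH) used in back-titration = 0.0368 × 0.578 = 0.0213 mol
From the 1:2 ratio, n(H2SO4) left over = 1/2 × 0.0213 = 0.0106 mol
n(H2SO4) consumed by analyte = 0.0775 − 0.0106 = 0.0669 mol
n(ZnO) = 0.0669 mol (1:1 ratio)
mass of ZnO = 0.0669 × 81.38 = 5.45 g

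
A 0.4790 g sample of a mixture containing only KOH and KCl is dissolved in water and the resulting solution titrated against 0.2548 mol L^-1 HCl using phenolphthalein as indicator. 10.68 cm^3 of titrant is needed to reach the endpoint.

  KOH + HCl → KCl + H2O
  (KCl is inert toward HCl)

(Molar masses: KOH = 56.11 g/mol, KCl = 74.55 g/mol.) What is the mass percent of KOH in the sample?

n(HCl) = 0.01068 × 0.2548 = 2.721 × 10^-3 mol
Let x = n(KOH), y = n(KCl).
Titrant: 1x = 2.721 × 10^-3;  mass: 56.11x + 74.55y = 0.4790
Solving, x = 2.721 × 10^-3 mol, y = 4.377 × 10^-3 mol
mass of KOH = 2.721 × 10^-3 × 56.11 = 0.1527 g
% KOH = 0.1527 / 0.4790 × 100 = 31.88 %

31.88 %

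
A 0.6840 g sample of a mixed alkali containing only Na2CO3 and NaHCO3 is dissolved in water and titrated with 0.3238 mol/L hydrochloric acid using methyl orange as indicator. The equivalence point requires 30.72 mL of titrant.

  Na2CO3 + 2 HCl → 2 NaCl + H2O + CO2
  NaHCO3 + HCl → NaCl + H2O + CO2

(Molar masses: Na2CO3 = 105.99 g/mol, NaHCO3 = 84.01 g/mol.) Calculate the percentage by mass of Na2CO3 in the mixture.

37.89 %

n(HCl) = 0.03072 × 0.3238 = 9.947 × 10^-3 mol
Let x = n(Na2CO3), y = n(NaHCO3).
Titrant: 2x + 1y = 9.947 × 10^-3;  mass: 105.99x + 84.01y = 0.6840
Solving, x = 2.445 × 10^-3 mol, y = 5.057 × 10^-3 mol
mass of Na2CO3 = 2.445 × 10^-3 × 105.99 = 0.2591 g
% Na2CO3 = 0.2591 / 0.6840 × 100 = 37.89 %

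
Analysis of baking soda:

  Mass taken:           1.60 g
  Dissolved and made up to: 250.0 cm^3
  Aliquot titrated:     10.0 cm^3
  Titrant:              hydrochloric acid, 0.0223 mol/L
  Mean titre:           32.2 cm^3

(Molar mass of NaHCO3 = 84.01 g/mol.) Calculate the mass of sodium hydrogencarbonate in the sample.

1.51 g

NaHCO3 + HCl → NaCl + H2O + CO2
n(HCl) per titration = 0.0322 × 0.0223 = 7.18 × 10^-4 mol
n(NaHCO3) in each aliquot = 7.18 × 10^-4 mol (1:1 ratio)
n(NaHCO3) in the whole flask = 7.18 × 10^-4 × 250.0/10.0 = 0.0180 mol
mass of NaHCO3 = 0.0180 × 84.01 = 1.51 g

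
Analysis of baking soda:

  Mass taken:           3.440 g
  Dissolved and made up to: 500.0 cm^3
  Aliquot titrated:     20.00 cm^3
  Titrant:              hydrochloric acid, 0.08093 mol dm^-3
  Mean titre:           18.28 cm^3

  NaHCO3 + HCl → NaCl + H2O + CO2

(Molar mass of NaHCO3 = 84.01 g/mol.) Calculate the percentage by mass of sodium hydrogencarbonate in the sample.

90.32 %

n(HCl) per titration = 0.01828 × 0.08093 = 1.479 × 10^-3 mol
n(NaHCO3) in each aliquot = 1.479 × 10^-3 mol (1:1 ratio)
n(NaHCO3) in the whole flask = 1.479 × 10^-3 × 500.0/20.00 = 0.03699 mol
mass of NaHCO3 = 0.03699 × 84.01 = 3.107 g
% NaHCO3 = 3.107 / 3.440 × 100 = 90.32 %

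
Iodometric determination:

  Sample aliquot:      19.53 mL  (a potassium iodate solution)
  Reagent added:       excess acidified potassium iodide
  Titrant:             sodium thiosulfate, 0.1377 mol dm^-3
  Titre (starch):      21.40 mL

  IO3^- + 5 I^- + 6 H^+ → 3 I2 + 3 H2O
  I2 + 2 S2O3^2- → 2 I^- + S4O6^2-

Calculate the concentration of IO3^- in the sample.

n(S2O3^2-) = 0.02140 × 0.1377 = 2.947 × 10^-3 mol
n(I2) = n(S2O3^2-)/2 = 1.473 × 10^-3 mol
From the 1:3 ratio, n(IO3^-) in the aliquot = 1/3 × 1.473 × 10^-3 = 4.911 × 10^-4 mol
[IO3^-] = 4.911 × 10^-4 / 0.01953 = 0.02515 mol/L

0.02515 mol/L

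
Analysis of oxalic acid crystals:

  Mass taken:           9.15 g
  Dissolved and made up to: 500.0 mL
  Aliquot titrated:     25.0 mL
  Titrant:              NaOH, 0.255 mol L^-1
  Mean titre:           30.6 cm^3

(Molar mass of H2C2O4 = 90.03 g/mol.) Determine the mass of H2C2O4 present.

7.03 g

H2C2O4 + 2 NaOH → Na2C2O4 + 2 H2O
n(NaOH) per titration = 0.0306 × 0.255 = 7.80 × 10^-3 mol
From the 1:2 ratio, n(H2C2O4) in each aliquot = 1/2 × 7.80 × 10^-3 = 3.90 × 10^-3 mol
n(H2C2O4) in the whole flask = 3.90 × 10^-3 × 500.0/25.0 = 0.0780 mol
mass of H2C2O4 = 0.0780 × 90.03 = 7.03 g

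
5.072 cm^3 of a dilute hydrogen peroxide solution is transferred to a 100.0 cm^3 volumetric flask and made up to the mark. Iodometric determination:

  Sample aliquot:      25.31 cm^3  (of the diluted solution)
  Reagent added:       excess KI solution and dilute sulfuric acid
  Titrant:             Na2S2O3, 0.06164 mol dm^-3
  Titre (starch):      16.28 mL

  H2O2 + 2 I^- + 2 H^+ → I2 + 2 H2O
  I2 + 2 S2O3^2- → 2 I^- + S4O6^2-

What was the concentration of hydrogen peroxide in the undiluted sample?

0.3909 mol/L

n(S2O3^2-) = 0.01628 × 0.06164 = 1.003 × 10^-3 mol
n(I2) = n(S2O3^2-)/2 = 5.017 × 10^-4 mol
n(H2O2) in the aliquot = 5.017 × 10^-4 mol (1:1 ratio)
[H2O2]_dilute = 5.017 × 10^-4 / 0.02531 = 0.01982 mol/L
[H2O2]_original = 0.01982 × 100.0/5.072 = 0.3909 mol/L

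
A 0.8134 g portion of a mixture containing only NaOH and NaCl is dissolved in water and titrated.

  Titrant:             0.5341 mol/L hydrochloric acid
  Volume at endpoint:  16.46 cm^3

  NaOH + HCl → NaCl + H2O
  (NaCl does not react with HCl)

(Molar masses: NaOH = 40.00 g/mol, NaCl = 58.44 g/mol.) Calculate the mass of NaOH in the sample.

0.3517 g

n(HCl) = 0.01646 × 0.5341 = 8.791 × 10^-3 mol
Let x = n(NaOH), y = n(NaCl).
Titrant: 1x = 8.791 × 10^-3;  mass: 40.00x + 58.44y = 0.8134
Solving, x = 8.791 × 10^-3 mol, y = 7.901 × 10^-3 mol
mass of NaOH = 8.791 × 10^-3 × 40.00 = 0.3517 g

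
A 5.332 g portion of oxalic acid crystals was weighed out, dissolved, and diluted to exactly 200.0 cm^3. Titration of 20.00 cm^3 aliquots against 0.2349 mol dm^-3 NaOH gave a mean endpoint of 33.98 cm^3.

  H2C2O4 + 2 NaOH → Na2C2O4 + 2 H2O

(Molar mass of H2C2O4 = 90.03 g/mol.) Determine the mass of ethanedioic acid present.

n(NaOH) per titration = 0.03398 × 0.2349 = 7.982 × 10^-3 mol
From the 1:2 ratio, n(H2C2O4) in each aliquot = 1/2 × 7.982 × 10^-3 = 3.991 × 10^-3 mol
n(H2C2O4) in the whole flask = 3.991 × 10^-3 × 200.0/20.00 = 0.03991 mol
mass of H2C2O4 = 0.03991 × 90.03 = 3.593 g

3.593 g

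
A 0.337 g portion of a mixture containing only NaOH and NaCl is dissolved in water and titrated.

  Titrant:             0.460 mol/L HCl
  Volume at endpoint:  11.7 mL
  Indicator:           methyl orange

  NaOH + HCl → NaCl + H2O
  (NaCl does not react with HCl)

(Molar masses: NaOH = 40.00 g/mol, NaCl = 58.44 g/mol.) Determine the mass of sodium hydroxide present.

n(HCl) = 0.0117 × 0.460 = 5.38 × 10^-3 mol
Let x = n(NaOH), y = n(NaCl).
Titrant: 1x = 5.38 × 10^-3;  mass: 40.00x + 58.44y = 0.337
Solving, x = 5.38 × 10^-3 mol, y = 2.08 × 10^-3 mol
mass of NaOH = 5.38 × 10^-3 × 40.00 = 0.215 g

0.215 g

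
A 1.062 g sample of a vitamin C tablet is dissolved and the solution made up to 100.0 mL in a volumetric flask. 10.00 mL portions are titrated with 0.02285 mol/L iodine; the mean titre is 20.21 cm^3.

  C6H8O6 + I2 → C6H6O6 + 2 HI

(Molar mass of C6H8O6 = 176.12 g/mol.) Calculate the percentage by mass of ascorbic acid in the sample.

76.58 %

n(I2) per titration = 0.02021 × 0.02285 = 4.618 × 10^-4 mol
n(C6H8O6) in each aliquot = 4.618 × 10^-4 mol (1:1 ratio)
n(C6H8O6) in the whole flask = 4.618 × 10^-4 × 100.0/10.00 = 4.618 × 10^-3 mol
mass of C6H8O6 = 4.618 × 10^-3 × 176.12 = 0.8133 g
% C6H8O6 = 0.8133 / 1.062 × 100 = 76.58 %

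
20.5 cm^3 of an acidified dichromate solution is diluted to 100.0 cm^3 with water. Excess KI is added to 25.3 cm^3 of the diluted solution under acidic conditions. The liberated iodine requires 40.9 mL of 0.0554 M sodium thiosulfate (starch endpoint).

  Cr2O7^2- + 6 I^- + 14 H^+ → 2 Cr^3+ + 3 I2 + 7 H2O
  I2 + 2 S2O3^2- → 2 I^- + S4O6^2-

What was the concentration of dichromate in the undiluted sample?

n(S2O3^2-) = 0.0409 × 0.0554 = 2.27 × 10^-3 mol
n(I2) = n(S2O3^2-)/2 = 1.13 × 10^-3 mol
From the 1:3 ratio, n(Cr2O7^2-) in the aliquot = 1/3 × 1.13 × 10^-3 = 3.78 × 10^-4 mol
[Cr2O7^2-]_dilute = 3.78 × 10^-4 / 0.0253 = 0.0149 mol/L
[Cr2O7^2-]_original = 0.0149 × 100.0/20.5 = 0.0728 mol/L

0.0728 M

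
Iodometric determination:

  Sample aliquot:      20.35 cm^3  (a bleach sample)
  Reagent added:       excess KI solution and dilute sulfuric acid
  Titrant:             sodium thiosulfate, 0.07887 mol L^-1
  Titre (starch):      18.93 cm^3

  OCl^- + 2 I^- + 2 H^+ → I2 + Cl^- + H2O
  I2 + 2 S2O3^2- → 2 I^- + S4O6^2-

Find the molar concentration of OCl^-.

0.03668 mol/L

n(S2O3^2-) = 0.01893 × 0.07887 = 1.493 × 10^-3 mol
n(I2) = n(S2O3^2-)/2 = 7.465 × 10^-4 mol
n(OCl^-) in the aliquot = 7.465 × 10^-4 mol (1:1 ratio)
[OCl^-] = 7.465 × 10^-4 / 0.02035 = 0.03668 mol/L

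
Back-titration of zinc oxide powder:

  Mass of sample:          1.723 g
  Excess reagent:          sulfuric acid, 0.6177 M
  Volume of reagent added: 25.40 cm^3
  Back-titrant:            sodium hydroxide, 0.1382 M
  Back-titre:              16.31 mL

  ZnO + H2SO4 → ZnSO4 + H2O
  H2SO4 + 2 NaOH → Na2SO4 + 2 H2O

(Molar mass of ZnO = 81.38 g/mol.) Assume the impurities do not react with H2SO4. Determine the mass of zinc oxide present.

n(H2SO4) added = 0.02540 × 0.6177 = 0.01569 mol
n(NaOH) used in back-titration = 0.01631 × 0.1382 = 2.254 × 10^-3 mol
From the 1:2 ratio, n(H2SO4) left over = 1/2 × 2.254 × 10^-3 = 1.127 × 10^-3 mol
n(H2SO4) consumed by analyte = 0.01569 − 1.127 × 10^-3 = 0.01456 mol
n(ZnO) = 0.01456 mol (1:1 ratio)
mass of ZnO = 0.01456 × 81.38 = 1.185 g

1.185 g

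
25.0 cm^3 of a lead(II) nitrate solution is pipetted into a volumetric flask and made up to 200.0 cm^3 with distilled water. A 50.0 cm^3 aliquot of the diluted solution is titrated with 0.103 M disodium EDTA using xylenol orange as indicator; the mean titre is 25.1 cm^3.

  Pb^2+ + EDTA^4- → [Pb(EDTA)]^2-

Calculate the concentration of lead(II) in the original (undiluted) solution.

n(EDTA) = 0.0251 × 0.103 = 2.59 × 10^-3 mol
n(Pb2+) in the aliquot = 2.59 × 10^-3 mol (1:1 ratio)
[Pb2+]_dilute = 2.59 × 10^-3 / 0.0500 = 0.0517 mol/L
Dilution factor = 200.0 / 25.0 = 8.000
[Pb2+]_stock = 0.0517 × 8.000 = 0.414 mol/L

0.414 M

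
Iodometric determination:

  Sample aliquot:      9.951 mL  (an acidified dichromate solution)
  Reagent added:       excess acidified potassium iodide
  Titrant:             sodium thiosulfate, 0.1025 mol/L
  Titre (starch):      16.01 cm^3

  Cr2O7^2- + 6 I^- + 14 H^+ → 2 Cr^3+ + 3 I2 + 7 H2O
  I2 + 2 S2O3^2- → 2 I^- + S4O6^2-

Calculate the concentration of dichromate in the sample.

n(S2O3^2-) = 0.01601 × 0.1025 = 1.641 × 10^-3 mol
n(I2) = n(S2O3^2-)/2 = 8.205 × 10^-4 mol
From the 1:3 ratio, n(Cr2O7^2-) in the aliquot = 1/3 × 8.205 × 10^-4 = 2.735 × 10^-4 mol
[Cr2O7^2-] = 2.735 × 10^-4 / 0.009951 = 0.02749 mol/L

0.02749 mol/L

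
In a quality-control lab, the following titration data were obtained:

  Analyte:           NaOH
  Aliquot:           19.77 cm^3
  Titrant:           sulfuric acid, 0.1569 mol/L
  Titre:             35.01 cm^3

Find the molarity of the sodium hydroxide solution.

2 NaOH + H2SO4 → Na2SO4 + 2 H2O
n(H2SO4) = 0.03501 L × 0.1569 mol/L = 5.493 × 10^-3 mol
From the 2:1 mole ratio, n(NaOH) = 2/1 × 5.493 × 10^-3 = 0.01099 mol
[NaOH] = 0.01099 mol / 0.01977 L = 0.5557 mol/L

0.5557 mol/L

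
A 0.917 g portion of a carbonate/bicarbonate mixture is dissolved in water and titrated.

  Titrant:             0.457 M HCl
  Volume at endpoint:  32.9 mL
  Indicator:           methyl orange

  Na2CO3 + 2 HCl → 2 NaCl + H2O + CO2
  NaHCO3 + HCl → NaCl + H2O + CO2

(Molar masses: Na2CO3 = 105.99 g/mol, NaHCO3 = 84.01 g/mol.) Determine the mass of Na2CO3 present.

n(HCl) = 0.0329 × 0.457 = 0.0150 mol
Let x = n(Na2CO3), y = n(NaHCO3).
Titrant: 2x + 1y = 0.0150;  mass: 105.99x + 84.01y = 0.917
Solving, x = 5.58 × 10^-3 mol, y = 3.88 × 10^-3 mol
mass of Na2CO3 = 5.58 × 10^-3 × 105.99 = 0.591 g

0.591 g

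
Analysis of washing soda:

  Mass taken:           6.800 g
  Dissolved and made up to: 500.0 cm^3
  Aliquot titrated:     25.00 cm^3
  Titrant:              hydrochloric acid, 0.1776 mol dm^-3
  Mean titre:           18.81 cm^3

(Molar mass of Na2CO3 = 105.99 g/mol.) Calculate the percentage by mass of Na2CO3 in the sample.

52.07 %

Na2CO3 + 2 HCl → 2 NaCl + H2O + CO2
n(HCl) per titration = 0.01881 × 0.1776 = 3.341 × 10^-3 mol
From the 1:2 ratio, n(Na2CO3) in each aliquot = 1/2 × 3.341 × 10^-3 = 1.670 × 10^-3 mol
n(Na2CO3) in the whole flask = 1.670 × 10^-3 × 500.0/25.00 = 0.03341 mol
mass of Na2CO3 = 0.03341 × 105.99 = 3.541 g
% Na2CO3 = 3.541 / 6.800 × 100 = 52.07 %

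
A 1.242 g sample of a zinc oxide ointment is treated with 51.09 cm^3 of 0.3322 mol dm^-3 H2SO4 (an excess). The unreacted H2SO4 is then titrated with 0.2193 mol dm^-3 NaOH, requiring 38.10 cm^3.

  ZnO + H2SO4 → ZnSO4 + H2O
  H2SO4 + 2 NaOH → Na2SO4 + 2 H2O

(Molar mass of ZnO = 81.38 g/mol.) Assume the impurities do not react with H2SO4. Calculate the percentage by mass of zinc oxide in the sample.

83.83 %

n(H2SO4) added = 0.05109 × 0.3322 = 0.01697 mol
n(NaOH) used in back-titration = 0.03810 × 0.2193 = 8.355 × 10^-3 mol
From the 1:2 ratio, n(H2SO4) left over = 1/2 × 8.355 × 10^-3 = 4.178 × 10^-3 mol
n(H2SO4) consumed by analyte = 0.01697 − 4.178 × 10^-3 = 0.01279 mol
n(ZnO) = 0.01279 mol (1:1 ratio)
mass of ZnO = 0.01279 × 81.38 = 1.041 g
% ZnO = 1.041 / 1.242 × 100 = 83.83 %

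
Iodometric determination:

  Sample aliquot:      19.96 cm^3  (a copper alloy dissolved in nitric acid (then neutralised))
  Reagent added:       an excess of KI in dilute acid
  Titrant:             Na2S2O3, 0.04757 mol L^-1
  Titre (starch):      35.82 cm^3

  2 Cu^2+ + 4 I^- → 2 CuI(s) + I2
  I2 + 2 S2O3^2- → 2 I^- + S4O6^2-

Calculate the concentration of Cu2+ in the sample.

0.08537 mol/L

n(S2O3^2-) = 0.03582 × 0.04757 = 1.704 × 10^-3 mol
n(I2) = n(S2O3^2-)/2 = 8.520 × 10^-4 mol
From the 2:1 ratio, n(Cu2+) in the aliquot = 2/1 × 8.520 × 10^-4 = 1.704 × 10^-3 mol
[Cu2+] = 1.704 × 10^-3 / 0.01996 = 0.08537 mol/L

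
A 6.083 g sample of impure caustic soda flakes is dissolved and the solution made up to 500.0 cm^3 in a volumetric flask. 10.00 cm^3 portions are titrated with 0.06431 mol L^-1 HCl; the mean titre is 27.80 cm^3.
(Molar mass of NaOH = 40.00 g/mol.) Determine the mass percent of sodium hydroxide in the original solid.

58.78 %

NaOH + HCl → NaCl + H2O
n(HCl) per titration = 0.02780 × 0.06431 = 1.788 × 10^-3 mol
n(NaOH) in each aliquot = 1.788 × 10^-3 mol (1:1 ratio)
n(NaOH) in the whole flask = 1.788 × 10^-3 × 500.0/10.00 = 0.08939 mol
mass of NaOH = 0.08939 × 40.00 = 3.576 g
% NaOH = 3.576 / 6.083 × 100 = 58.78 %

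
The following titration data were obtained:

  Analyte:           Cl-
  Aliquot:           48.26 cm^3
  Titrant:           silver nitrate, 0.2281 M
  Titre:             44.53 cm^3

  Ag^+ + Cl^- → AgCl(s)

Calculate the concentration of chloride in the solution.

0.2105 M

n(AgNO3) = 0.04453 L × 0.2281 mol/L = 0.01016 mol
n(Cl-) = 0.01016 mol (1:1 mole ratio)
[Cl-] = 0.01016 mol / 0.04826 L = 0.2105 mol/L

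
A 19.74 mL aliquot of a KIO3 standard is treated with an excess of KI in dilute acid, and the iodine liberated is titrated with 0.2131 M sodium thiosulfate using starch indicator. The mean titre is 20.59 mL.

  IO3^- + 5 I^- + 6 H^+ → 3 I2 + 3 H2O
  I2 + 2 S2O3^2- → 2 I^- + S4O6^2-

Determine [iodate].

n(S2O3^2-) = 0.02059 × 0.2131 = 4.388 × 10^-3 mol
n(I2) = n(S2O3^2-)/2 = 2.194 × 10^-3 mol
From the 1:3 ratio, n(IO3^-) in the aliquot = 1/3 × 2.194 × 10^-3 = 7.313 × 10^-4 mol
[IO3^-] = 7.313 × 10^-4 / 0.01974 = 0.03705 mol/L

0.03705 M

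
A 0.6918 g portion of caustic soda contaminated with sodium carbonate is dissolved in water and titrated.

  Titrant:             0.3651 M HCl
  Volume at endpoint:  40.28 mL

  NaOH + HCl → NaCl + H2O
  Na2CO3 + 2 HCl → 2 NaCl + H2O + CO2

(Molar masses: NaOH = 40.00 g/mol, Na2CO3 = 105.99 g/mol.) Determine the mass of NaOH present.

0.2695 g

n(HCl) = 0.04028 × 0.3651 = 0.01471 mol
Let x = n(NaOH), y = n(Na2CO3).
Titrant: 1x + 2y = 0.01471;  mass: 40.00x + 105.99y = 0.6918
Solving, x = 6.738 × 10^-3 mol, y = 3.984 × 10^-3 mol
mass of NaOH = 6.738 × 10^-3 × 40.00 = 0.2695 g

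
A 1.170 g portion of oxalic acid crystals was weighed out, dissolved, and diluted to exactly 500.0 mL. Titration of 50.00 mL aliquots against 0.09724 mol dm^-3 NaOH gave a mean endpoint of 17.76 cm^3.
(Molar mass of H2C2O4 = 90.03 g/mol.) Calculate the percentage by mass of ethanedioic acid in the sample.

66.44 %

H2C2O4 + 2 NaOH → Na2C2O4 + 2 H2O
n(NaOH) per titration = 0.01776 × 0.09724 = 1.727 × 10^-3 mol
From the 1:2 ratio, n(H2C2O4) in each aliquot = 1/2 × 1.727 × 10^-3 = 8.635 × 10^-4 mol
n(H2C2O4) in the whole flask = 8.635 × 10^-4 × 500.0/50.00 = 8.635 × 10^-3 mol
mass of H2C2O4 = 8.635 × 10^-3 × 90.03 = 0.7774 g
% H2C2O4 = 0.7774 / 1.170 × 100 = 66.44 %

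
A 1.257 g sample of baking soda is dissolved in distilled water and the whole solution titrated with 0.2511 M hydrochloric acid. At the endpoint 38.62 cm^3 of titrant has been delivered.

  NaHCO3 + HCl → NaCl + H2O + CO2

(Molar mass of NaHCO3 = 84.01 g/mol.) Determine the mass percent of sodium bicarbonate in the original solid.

n(HCl) = 0.03862 L × 0.2511 mol/L = 9.697 × 10^-3 mol
n(NaHCO3) = 9.697 × 10^-3 mol (1:1 ratio)
mass of NaHCO3 = 9.697 × 10^-3 × 84.01 g/mol = 0.8147 g
% NaHCO3 = 0.8147 / 1.257 × 100 = 64.81 %

64.81 %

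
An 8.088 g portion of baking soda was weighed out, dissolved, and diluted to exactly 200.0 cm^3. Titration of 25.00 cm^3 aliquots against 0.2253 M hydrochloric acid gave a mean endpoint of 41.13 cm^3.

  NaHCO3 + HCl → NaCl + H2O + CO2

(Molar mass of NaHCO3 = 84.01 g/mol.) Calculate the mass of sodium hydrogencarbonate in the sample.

6.228 g

n(HCl) per titration = 0.04113 × 0.2253 = 9.267 × 10^-3 mol
n(NaHCO3) in each aliquot = 9.267 × 10^-3 mol (1:1 ratio)
n(NaHCO3) in the whole flask = 9.267 × 10^-3 × 200.0/25.00 = 0.07413 mol
mass of NaHCO3 = 0.07413 × 84.01 = 6.228 g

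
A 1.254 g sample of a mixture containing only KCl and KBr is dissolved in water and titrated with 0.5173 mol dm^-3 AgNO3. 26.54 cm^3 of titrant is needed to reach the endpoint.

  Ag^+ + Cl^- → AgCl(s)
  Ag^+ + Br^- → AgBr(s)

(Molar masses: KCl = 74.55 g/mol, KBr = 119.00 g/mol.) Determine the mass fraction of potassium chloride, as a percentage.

50.79 %

n(AgNO3) = 0.02654 × 0.5173 = 0.01373 mol
Let x = n(KCl), y = n(KBr).
Titrant: 1x + 1y = 0.01373;  mass: 74.55x + 119.00y = 1.254
Solving, x = 8.544 × 10^-3 mol, y = 5.185 × 10^-3 mol
mass of KCl = 8.544 × 10^-3 × 74.55 = 0.6369 g
% KCl = 0.6369 / 1.254 × 100 = 50.79 %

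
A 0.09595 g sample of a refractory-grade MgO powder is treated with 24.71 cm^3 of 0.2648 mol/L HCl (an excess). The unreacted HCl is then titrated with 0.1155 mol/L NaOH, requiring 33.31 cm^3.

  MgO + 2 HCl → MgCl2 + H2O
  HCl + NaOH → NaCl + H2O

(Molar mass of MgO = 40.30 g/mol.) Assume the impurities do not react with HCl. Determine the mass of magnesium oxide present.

n(HCl) added = 0.02471 × 0.2648 = 6.543 × 10^-3 mol
n(NaOH) used in back-titration = 0.03331 × 0.1155 = 3.847 × 10^-3 mol
n(HCl) left over = 3.847 × 10^-3 mol (1:1 ratio)
n(HCl) consumed by analyte = 6.543 × 10^-3 − 3.847 × 10^-3 = 2.696 × 10^-3 mol
From the 1:2 ratio, n(MgO) = 1/2 × 2.696 × 10^-3 = 1.348 × 10^-3 mol
mass of MgO = 1.348 × 10^-3 × 40.30 = 0.05432 g

0.05432 g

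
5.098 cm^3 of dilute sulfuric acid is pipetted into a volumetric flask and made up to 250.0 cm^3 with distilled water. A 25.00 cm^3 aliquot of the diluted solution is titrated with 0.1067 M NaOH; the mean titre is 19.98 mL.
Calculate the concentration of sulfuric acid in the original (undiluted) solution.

H2SO4 + 2 NaOH → Na2SO4 + 2 H2O
n(NaOH) = 0.01998 × 0.1067 = 2.132 × 10^-3 mol
From the 1:2 ratio, n(H2SO4) in the aliquot = 1/2 × 2.132 × 10^-3 = 1.066 × 10^-3 mol
[H2SO4]_dilute = 1.066 × 10^-3 / 0.02500 = 0.04264 mol/L
Dilution factor = 250.0 / 5.098 = 49.04
[H2SO4]_stock = 0.04264 × 49.04 = 2.091 mol/L

2.091 M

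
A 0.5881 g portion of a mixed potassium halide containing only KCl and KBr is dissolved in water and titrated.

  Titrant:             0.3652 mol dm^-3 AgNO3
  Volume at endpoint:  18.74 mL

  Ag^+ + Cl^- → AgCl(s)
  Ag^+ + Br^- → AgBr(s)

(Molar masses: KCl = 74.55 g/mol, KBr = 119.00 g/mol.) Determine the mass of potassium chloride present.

n(AgNO3) = 0.01874 × 0.3652 = 6.844 × 10^-3 mol
Let x = n(KCl), y = n(KBr).
Titrant: 1x + 1y = 6.844 × 10^-3;  mass: 74.55x + 119.00y = 0.5881
Solving, x = 5.092 × 10^-3 mol, y = 1.752 × 10^-3 mol
mass of KCl = 5.092 × 10^-3 × 74.55 = 0.3796 g

0.3796 g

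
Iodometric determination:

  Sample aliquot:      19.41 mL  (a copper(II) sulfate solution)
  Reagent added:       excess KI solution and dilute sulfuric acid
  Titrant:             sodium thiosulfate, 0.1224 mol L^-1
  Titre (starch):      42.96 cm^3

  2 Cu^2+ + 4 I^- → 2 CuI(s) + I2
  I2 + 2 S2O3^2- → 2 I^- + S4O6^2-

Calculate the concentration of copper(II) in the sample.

0.2709 mol/L

n(S2O3^2-) = 0.04296 × 0.1224 = 5.258 × 10^-3 mol
n(I2) = n(S2O3^2-)/2 = 2.629 × 10^-3 mol
From the 2:1 ratio, n(Cu2+) in the aliquot = 2/1 × 2.629 × 10^-3 = 5.258 × 10^-3 mol
[Cu2+] = 5.258 × 10^-3 / 0.01941 = 0.2709 mol/L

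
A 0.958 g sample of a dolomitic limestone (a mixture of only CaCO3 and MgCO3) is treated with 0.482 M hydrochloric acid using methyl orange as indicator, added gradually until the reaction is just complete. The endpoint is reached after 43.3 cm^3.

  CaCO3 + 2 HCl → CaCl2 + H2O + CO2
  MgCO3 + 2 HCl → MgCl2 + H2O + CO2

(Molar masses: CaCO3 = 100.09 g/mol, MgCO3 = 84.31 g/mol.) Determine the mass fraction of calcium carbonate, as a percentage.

n(HCl) = 0.0433 × 0.482 = 0.0209 mol
Let x = n(CaCO3), y = n(MgCO3).
Titrant: 2x + 2y = 0.0209;  mass: 100.09x + 84.31y = 0.958
Solving, x = 4.96 × 10^-3 mol, y = 5.48 × 10^-3 mol
mass of CaCO3 = 4.96 × 10^-3 × 100.09 = 0.496 g
% CaCO3 = 0.496 / 0.958 × 100 = 51.8 %

51.8 %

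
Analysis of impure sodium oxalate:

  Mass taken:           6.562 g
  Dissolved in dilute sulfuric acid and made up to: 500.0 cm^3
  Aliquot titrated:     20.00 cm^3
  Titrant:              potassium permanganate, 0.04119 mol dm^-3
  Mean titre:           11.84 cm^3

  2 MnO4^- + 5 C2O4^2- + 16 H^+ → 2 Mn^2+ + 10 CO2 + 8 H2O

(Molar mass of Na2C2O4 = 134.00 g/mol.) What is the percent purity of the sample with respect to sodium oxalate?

n(KMnO4) per titration = 0.01184 × 0.04119 = 4.877 × 10^-4 mol
From the 5:2 ratio, n(Na2C2O4) in each aliquot = 5/2 × 4.877 × 10^-4 = 1.219 × 10^-3 mol
n(Na2C2O4) in the whole flask = 1.219 × 10^-3 × 500.0/20.00 = 0.03048 mol
mass of Na2C2O4 = 0.03048 × 134.00 = 4.084 g
% Na2C2O4 = 4.084 / 6.562 × 100 = 62.24 %

62.24 %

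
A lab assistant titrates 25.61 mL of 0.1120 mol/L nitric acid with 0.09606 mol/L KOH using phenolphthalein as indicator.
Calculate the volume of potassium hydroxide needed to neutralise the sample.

29.86 mL

HNO3 + KOH → KNO3 + H2O
n(HNO3) = 0.02561 L × 0.1120 mol/L = 2.868 × 10^-3 mol
n(KOH) = 2.868 × 10^-3 mol (1:1 stoichiometry)
V(KOH) = 2.868 × 10^-3 mol / 0.09606 mol/L = 0.02986 L = 29.86 mL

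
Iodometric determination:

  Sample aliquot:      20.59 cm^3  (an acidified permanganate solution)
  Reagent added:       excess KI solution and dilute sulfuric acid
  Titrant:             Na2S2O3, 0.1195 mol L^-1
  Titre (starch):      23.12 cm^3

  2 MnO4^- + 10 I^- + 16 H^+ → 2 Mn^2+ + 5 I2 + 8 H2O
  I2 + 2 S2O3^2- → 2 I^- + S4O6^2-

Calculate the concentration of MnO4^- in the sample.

n(S2O3^2-) = 0.02312 × 0.1195 = 2.763 × 10^-3 mol
n(I2) = n(S2O3^2-)/2 = 1.381 × 10^-3 mol
From the 2:5 ratio, n(MnO4^-) in the aliquot = 2/5 × 1.381 × 10^-3 = 5.526 × 10^-4 mol
[MnO4^-] = 5.526 × 10^-4 / 0.02059 = 0.02684 mol/L

0.02684 mol/L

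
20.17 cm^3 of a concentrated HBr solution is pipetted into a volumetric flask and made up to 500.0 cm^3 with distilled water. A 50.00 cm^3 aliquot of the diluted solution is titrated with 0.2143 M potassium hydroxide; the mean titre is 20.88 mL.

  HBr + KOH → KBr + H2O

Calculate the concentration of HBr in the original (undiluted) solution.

n(KOH) = 0.02088 × 0.2143 = 4.475 × 10^-3 mol
n(HBr) in the aliquot = 4.475 × 10^-3 mol (1:1 ratio)
[HBr]_dilute = 4.475 × 10^-3 / 0.05000 = 0.08949 mol/L
Dilution factor = 500.0 / 20.17 = 24.79
[HBr]_stock = 0.08949 × 24.79 = 2.218 mol/L

2.218 M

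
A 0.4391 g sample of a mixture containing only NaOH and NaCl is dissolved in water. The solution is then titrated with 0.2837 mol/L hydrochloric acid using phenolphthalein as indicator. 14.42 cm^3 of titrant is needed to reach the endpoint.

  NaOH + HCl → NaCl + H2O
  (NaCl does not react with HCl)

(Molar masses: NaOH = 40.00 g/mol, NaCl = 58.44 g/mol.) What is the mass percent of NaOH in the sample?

37.27 %

n(HCl) = 0.01442 × 0.2837 = 4.091 × 10^-3 mol
Let x = n(NaOH), y = n(NaCl).
Titrant: 1x = 4.091 × 10^-3;  mass: 40.00x + 58.44y = 0.4391
Solving, x = 4.091 × 10^-3 mol, y = 4.714 × 10^-3 mol
mass of NaOH = 4.091 × 10^-3 × 40.00 = 0.1636 g
% NaOH = 0.1636 / 0.4391 × 100 = 37.27 %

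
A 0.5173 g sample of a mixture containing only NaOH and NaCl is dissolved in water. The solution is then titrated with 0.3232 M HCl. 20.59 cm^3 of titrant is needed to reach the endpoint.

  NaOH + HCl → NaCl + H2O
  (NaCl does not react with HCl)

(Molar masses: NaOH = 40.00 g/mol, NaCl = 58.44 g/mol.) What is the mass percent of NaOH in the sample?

n(HCl) = 0.02059 × 0.3232 = 6.655 × 10^-3 mol
Let x = n(NaOH), y = n(NaCl).
Titrant: 1x = 6.655 × 10^-3;  mass: 40.00x + 58.44y = 0.5173
Solving, x = 6.655 × 10^-3 mol, y = 4.297 × 10^-3 mol
mass of NaOH = 6.655 × 10^-3 × 40.00 = 0.2662 g
% NaOH = 0.2662 / 0.5173 × 100 = 51.46 %

51.46 %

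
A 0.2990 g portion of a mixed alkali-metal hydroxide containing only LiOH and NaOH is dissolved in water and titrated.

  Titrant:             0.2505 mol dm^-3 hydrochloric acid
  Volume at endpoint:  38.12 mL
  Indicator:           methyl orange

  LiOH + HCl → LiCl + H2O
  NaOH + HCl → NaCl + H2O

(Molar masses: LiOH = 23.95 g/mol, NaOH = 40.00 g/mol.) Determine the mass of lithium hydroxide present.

n(HCl) = 0.03812 × 0.2505 = 9.549 × 10^-3 mol
Let x = n(LiOH), y = n(NaOH).
Titrant: 1x + 1y = 9.549 × 10^-3;  mass: 23.95x + 40.00y = 0.2990
Solving, x = 5.169 × 10^-3 mol, y = 4.380 × 10^-3 mol
mass of LiOH = 5.169 × 10^-3 × 23.95 = 0.1238 g

0.1238 g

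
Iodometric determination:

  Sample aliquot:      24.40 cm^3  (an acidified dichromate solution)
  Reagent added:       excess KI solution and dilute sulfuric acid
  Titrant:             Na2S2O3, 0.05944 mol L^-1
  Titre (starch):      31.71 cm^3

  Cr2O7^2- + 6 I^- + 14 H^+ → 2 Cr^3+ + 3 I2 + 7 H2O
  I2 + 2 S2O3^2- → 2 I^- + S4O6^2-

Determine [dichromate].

0.01287 mol/L

n(S2O3^2-) = 0.03171 × 0.05944 = 1.885 × 10^-3 mol
n(I2) = n(S2O3^2-)/2 = 9.424 × 10^-4 mol
From the 1:3 ratio, n(Cr2O7^2-) in the aliquot = 1/3 × 9.424 × 10^-4 = 3.141 × 10^-4 mol
[Cr2O7^2-] = 3.141 × 10^-4 / 0.02440 = 0.01287 mol/L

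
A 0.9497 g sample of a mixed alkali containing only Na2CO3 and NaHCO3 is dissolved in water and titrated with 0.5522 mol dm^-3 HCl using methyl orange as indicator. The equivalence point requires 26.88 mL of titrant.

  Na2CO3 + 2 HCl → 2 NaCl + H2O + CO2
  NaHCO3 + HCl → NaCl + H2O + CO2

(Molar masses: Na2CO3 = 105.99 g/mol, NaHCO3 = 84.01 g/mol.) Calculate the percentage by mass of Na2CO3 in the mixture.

53.48 %

n(HCl) = 0.02688 × 0.5522 = 0.01484 mol
Let x = n(Na2CO3), y = n(NaHCO3).
Titrant: 2x + 1y = 0.01484;  mass: 105.99x + 84.01y = 0.9497
Solving, x = 4.792 × 10^-3 mol, y = 5.258 × 10^-3 mol
mass of Na2CO3 = 4.792 × 10^-3 × 105.99 = 0.5079 g
% Na2CO3 = 0.5079 / 0.9497 × 100 = 53.48 %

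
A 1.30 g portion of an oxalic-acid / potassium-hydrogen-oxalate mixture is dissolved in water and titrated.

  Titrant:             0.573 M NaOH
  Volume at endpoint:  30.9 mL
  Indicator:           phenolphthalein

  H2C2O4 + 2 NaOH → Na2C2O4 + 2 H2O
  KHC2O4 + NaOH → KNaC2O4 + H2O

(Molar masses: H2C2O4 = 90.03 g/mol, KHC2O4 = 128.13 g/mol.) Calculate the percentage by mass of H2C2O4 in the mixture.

40.4 %

n(NaOH) = 0.0309 × 0.573 = 0.0177 mol
Let x = n(H2C2O4), y = n(KHC2O4).
Titrant: 2x + 1y = 0.0177;  mass: 90.03x + 128.13y = 1.30
Solving, x = 5.83 × 10^-3 mol, y = 6.05 × 10^-3 mol
mass of H2C2O4 = 5.83 × 10^-3 × 90.03 = 0.525 g
% H2C2O4 = 0.525 / 1.30 × 100 = 40.4 %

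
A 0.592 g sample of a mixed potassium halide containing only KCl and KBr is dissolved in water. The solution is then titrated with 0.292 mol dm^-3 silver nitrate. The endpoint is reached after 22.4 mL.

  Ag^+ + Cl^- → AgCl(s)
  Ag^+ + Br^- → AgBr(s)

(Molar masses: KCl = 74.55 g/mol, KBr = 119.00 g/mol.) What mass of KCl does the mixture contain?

0.313 g

n(AgNO3) = 0.0224 × 0.292 = 6.54 × 10^-3 mol
Let x = n(KCl), y = n(KBr).
Titrant: 1x + 1y = 6.54 × 10^-3;  mass: 74.55x + 119.00y = 0.592
Solving, x = 4.19 × 10^-3 mol, y = 2.35 × 10^-3 mol
mass of KCl = 4.19 × 10^-3 × 74.55 = 0.313 g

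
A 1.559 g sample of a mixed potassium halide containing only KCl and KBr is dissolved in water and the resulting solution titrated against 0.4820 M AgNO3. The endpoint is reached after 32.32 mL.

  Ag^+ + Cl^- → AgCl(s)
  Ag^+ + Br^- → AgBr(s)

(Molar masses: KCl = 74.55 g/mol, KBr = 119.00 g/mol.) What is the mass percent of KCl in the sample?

31.72 %

n(AgNO3) = 0.03232 × 0.4820 = 0.01558 mol
Let x = n(KCl), y = n(KBr).
Titrant: 1x + 1y = 0.01558;  mass: 74.55x + 119.00y = 1.559
Solving, x = 6.632 × 10^-3 mol, y = 8.946 × 10^-3 mol
mass of KCl = 6.632 × 10^-3 × 74.55 = 0.4944 g
% KCl = 0.4944 / 1.559 × 100 = 31.72 %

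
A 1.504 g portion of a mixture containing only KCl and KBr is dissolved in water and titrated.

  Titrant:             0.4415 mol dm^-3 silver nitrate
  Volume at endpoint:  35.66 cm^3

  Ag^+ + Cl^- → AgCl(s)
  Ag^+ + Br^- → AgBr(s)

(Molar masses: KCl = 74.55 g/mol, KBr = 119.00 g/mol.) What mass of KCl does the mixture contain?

n(AgNO3) = 0.03566 × 0.4415 = 0.01574 mol
Let x = n(KCl), y = n(KBr).
Titrant: 1x + 1y = 0.01574;  mass: 74.55x + 119.00y = 1.504
Solving, x = 8.313 × 10^-3 mol, y = 7.431 × 10^-3 mol
mass of KCl = 8.313 × 10^-3 × 74.55 = 0.6198 g

0.6198 g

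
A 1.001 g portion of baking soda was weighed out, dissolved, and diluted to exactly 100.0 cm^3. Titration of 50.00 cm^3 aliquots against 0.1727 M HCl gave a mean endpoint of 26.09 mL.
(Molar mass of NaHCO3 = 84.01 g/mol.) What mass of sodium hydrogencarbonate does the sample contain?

NaHCO3 + HCl → NaCl + H2O + CO2
n(HCl) per titration = 0.02609 × 0.1727 = 4.506 × 10^-3 mol
n(NaHCO3) in each aliquot = 4.506 × 10^-3 mol (1:1 ratio)
n(NaHCO3) in the whole flask = 4.506 × 10^-3 × 100.0/50.00 = 9.011 × 10^-3 mol
mass of NaHCO3 = 9.011 × 10^-3 × 84.01 = 0.7571 g

0.7571 g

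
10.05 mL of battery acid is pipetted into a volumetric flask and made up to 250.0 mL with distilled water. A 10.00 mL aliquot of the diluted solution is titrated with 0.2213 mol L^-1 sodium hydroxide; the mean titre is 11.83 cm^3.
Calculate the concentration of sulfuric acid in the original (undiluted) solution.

H2SO4 + 2 NaOH → Na2SO4 + 2 H2O
n(NaOH) = 0.01183 × 0.2213 = 2.618 × 10^-3 mol
From the 1:2 ratio, n(H2SO4) in the aliquot = 1/2 × 2.618 × 10^-3 = 1.309 × 10^-3 mol
[H2SO4]_dilute = 1.309 × 10^-3 / 0.01000 = 0.1309 mol/L
Dilution factor = 250.0 / 10.05 = 24.88
[H2SO4]_stock = 0.1309 × 24.88 = 3.256 mol/L

3.256 mol/L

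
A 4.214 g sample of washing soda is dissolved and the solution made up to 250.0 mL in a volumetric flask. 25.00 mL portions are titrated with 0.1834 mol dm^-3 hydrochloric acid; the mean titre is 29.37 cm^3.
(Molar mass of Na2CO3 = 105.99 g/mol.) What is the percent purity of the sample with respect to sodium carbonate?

67.74 %

Na2CO3 + 2 HCl → 2 NaCl + H2O + CO2
n(HCl) per titration = 0.02937 × 0.1834 = 5.386 × 10^-3 mol
From the 1:2 ratio, n(Na2CO3) in each aliquot = 1/2 × 5.386 × 10^-3 = 2.693 × 10^-3 mol
n(Na2CO3) in the whole flask = 2.693 × 10^-3 × 250.0/25.00 = 0.02693 mol
mass of Na2CO3 = 0.02693 × 105.99 = 2.855 g
% Na2CO3 = 2.855 / 4.214 × 100 = 67.74 %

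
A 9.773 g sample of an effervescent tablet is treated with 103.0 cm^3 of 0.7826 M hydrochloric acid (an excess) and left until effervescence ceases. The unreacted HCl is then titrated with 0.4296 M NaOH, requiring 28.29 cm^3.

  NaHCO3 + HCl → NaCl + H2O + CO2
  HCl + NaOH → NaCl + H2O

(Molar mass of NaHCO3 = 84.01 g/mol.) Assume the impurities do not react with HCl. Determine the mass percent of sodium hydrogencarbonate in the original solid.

58.84 %

n(HCl) added = 0.1030 × 0.7826 = 0.08061 mol
n(NaOH) used in back-titration = 0.02829 × 0.4296 = 0.01215 mol
n(HCl) left over = 0.01215 mol (1:1 ratio)
n(HCl) consumed by analyte = 0.08061 − 0.01215 = 0.06845 mol
n(NaHCO3) = 0.06845 mol (1:1 ratio)
mass of NaHCO3 = 0.06845 × 84.01 = 5.751 g
% NaHCO3 = 5.751 / 9.773 × 100 = 58.84 %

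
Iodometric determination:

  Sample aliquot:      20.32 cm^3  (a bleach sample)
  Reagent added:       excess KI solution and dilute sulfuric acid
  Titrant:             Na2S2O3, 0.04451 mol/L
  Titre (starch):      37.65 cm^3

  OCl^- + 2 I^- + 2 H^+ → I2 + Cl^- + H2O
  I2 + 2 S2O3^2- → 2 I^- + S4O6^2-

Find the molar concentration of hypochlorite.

n(S2O3^2-) = 0.03765 × 0.04451 = 1.676 × 10^-3 mol
n(I2) = n(S2O3^2-)/2 = 8.379 × 10^-4 mol
n(OCl^-) in the aliquot = 8.379 × 10^-4 mol (1:1 ratio)
[OCl^-] = 8.379 × 10^-4 / 0.02032 = 0.04124 mol/L

0.04124 mol/L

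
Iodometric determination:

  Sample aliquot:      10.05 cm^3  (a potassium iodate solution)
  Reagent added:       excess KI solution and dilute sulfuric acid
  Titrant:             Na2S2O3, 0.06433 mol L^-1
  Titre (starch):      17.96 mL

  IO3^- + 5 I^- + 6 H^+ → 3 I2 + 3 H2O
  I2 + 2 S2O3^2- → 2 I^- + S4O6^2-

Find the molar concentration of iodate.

n(S2O3^2-) = 0.01796 × 0.06433 = 1.155 × 10^-3 mol
n(I2) = n(S2O3^2-)/2 = 5.777 × 10^-4 mol
From the 1:3 ratio, n(IO3^-) in the aliquot = 1/3 × 5.777 × 10^-4 = 1.926 × 10^-4 mol
[IO3^-] = 1.926 × 10^-4 / 0.01005 = 0.01916 mol/L

0.01916 mol/L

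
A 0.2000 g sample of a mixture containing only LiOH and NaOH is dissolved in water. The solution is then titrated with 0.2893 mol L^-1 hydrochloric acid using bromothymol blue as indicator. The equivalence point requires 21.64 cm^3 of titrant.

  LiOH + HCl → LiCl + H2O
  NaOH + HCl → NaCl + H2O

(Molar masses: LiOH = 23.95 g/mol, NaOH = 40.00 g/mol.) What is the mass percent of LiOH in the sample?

n(HCl) = 0.02164 × 0.2893 = 6.260 × 10^-3 mol
Let x = n(LiOH), y = n(NaOH).
Titrant: 1x + 1y = 6.260 × 10^-3;  mass: 23.95x + 40.00y = 0.2000
Solving, x = 3.141 × 10^-3 mol, y = 3.119 × 10^-3 mol
mass of LiOH = 3.141 × 10^-3 × 23.95 = 0.07523 g
% LiOH = 0.07523 / 0.2000 × 100 = 37.62 %

37.62 %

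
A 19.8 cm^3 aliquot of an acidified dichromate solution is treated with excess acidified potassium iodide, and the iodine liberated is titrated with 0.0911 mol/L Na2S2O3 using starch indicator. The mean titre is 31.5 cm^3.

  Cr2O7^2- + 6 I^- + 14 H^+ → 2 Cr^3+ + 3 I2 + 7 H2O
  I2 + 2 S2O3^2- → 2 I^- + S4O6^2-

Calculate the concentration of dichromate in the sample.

0.0242 mol/L

n(S2O3^2-) = 0.0315 × 0.0911 = 2.87 × 10^-3 mol
n(I2) = n(S2O3^2-)/2 = 1.43 × 10^-3 mol
From the 1:3 ratio, n(Cr2O7^2-) in the aliquot = 1/3 × 1.43 × 10^-3 = 4.78 × 10^-4 mol
[Cr2O7^2-] = 4.78 × 10^-4 / 0.0198 = 0.0242 mol/L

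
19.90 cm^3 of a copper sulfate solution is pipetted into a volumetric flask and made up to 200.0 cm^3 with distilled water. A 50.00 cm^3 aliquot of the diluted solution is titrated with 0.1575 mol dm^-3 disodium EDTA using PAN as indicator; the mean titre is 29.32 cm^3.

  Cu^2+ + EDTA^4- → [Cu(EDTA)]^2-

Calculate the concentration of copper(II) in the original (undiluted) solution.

n(EDTA) = 0.02932 × 0.1575 = 4.618 × 10^-3 mol
n(Cu2+) in the aliquot = 4.618 × 10^-3 mol (1:1 ratio)
[Cu2+]_dilute = 4.618 × 10^-3 / 0.05000 = 0.09236 mol/L
Dilution factor = 200.0 / 19.90 = 10.05
[Cu2+]_stock = 0.09236 × 10.05 = 0.9282 mol/L

0.9282 mol/L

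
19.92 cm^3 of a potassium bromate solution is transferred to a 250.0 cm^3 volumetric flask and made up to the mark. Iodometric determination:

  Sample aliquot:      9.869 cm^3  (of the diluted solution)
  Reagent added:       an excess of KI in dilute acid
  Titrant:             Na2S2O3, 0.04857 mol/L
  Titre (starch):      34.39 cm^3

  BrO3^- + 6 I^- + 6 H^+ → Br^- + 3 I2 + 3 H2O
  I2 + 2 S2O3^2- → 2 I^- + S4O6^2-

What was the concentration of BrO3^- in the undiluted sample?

0.3540 mol/L

n(S2O3^2-) = 0.03439 × 0.04857 = 1.670 × 10^-3 mol
n(I2) = n(S2O3^2-)/2 = 8.352 × 10^-4 mol
From the 1:3 ratio, n(BrO3^-) in the aliquot = 1/3 × 8.352 × 10^-4 = 2.784 × 10^-4 mol
[BrO3^-]_dilute = 2.784 × 10^-4 / 0.009869 = 0.02821 mol/L
[BrO3^-]_original = 0.02821 × 250.0/19.92 = 0.3540 mol/L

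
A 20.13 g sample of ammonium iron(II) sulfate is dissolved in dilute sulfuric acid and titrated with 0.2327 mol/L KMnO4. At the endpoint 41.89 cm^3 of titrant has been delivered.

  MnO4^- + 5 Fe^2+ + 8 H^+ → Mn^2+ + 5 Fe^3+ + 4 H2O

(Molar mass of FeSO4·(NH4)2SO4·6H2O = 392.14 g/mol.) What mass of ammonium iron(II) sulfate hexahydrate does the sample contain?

n(KMnO4) = 0.04189 L × 0.2327 mol/L = 9.748 × 10^-3 mol
From the 5:1 ratio, n(FeSO4·(NH4)2SO4·6H2O) = 5/1 × 9.748 × 10^-3 = 0.04874 mol
mass of FeSO4·(NH4)2SO4·6H2O = 0.04874 × 392.14 g/mol = 19.11 g

19.11 g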